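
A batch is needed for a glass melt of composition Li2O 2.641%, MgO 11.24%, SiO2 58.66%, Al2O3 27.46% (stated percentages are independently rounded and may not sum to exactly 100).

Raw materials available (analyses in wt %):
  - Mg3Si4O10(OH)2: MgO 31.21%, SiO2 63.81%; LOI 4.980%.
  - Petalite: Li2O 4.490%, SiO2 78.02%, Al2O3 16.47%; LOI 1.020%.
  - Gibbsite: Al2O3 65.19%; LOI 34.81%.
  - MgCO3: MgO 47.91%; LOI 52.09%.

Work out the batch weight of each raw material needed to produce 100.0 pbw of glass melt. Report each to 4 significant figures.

Batch per 100.0 pbw glass melt:
  Mg3Si4O10(OH)2: 20.01 pbw
  Petalite: 58.82 pbw
  Gibbsite: 27.26 pbw
  MgCO3: 10.42 pbw
Total batch = 116.5 pbw; LOI loss = 16.51 pbw; yield = 85.83%

Intermediates are printed rounded to 4 significant digits in the working — the whole derivation carries full precision from start to finish — each reported value is rounded just once — all derived quantities are carried from the batch weights for 100.0 pbw of glass in full float precision (ignition loss, glass mass, four oxide percentages, the totals, yield), precisely as stated by the problem or answer text.
Target oxide masses per 100.0 pbw glass melt:
  Li2O: 2.641% × 100.0 = 2.641 pbw
  MgO: 11.24% × 100.0 = 11.24 pbw
  SiO2: 58.66% × 100.0 = 58.66 pbw
  Al2O3: 27.46% × 100.0 = 27.46 pbw
Balance tally, oxide-wise, applying the batch weights above, per the basis as stated (each sum matches its target mass net of answer rounding effects):
  Li2O: 58.82·0.04490 = 2.641 pbw (target 2.641 pbw)
  MgO: 20.01·0.3121 + 10.42·0.4791 = 11.24 pbw (target 11.24 pbw)
  SiO2: 20.01·0.6381 + 58.82·0.7802 = 58.66 pbw (target 58.66 pbw)
  Al2O3: 58.82·0.1647 + 27.26·0.6519 = 27.46 pbw (target 27.46 pbw)
Glass-mass bookkeeping: total batch − LOI = 100.0 pbw (targets for the oxides total 100.0 pbw; with the basis standing at 100.0 pbw — deltas are rounding alone).
Batch total: Σ batch = 116.5 pbw; Σ batch·LOI gives LOI loss = 16.51 pbw; yield, glass over the total, = 85.83%.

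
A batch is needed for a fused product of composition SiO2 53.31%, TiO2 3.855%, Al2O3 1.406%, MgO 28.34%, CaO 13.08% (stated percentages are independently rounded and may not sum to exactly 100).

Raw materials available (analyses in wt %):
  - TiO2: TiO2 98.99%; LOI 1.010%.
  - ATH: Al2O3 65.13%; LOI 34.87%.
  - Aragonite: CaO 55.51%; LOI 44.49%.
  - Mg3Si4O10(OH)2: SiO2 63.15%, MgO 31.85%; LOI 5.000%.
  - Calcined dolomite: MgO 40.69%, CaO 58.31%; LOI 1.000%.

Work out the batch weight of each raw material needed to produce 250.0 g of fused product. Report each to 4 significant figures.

The intermediate values are printed, rounded to 4 significant digits, at each printed step. All internal work keeps full precision throughout. Each reported figure takes a single rounding; the derived quantities, including glass mass, the yield, LOI, totals, the five compositions, are computed using the weight values at 250.0 g of glass at full float precision as written in either problem or answer.
Oxide-by-oxide targets in 250.0 g fused product:
  SiO2: 53.31% × 250.0 = 133.3 g
  TiO2: 3.855% × 250.0 = 9.638 g
  Al2O3: 1.406% × 250.0 = 3.515 g
  MgO: 28.34% × 250.0 = 70.85 g
  CaO: 13.08% × 250.0 = 32.70 g
Per-oxide balance check per the reported batch figures, against the basis in use (delivered sums recover each target inside rounding margins):
  SiO2: 211.0·0.6315 = 133.2 g (target 133.3 g)
  TiO2: 9.736·0.9899 = 9.638 g (target 9.638 g)
  Al2O3: 5.397·0.6513 = 3.515 g (target 3.515 g)
  MgO: 211.0·0.3185 + 8.926·0.4069 = 70.84 g (target 70.85 g)
  CaO: 49.53·0.5551 + 8.926·0.5831 = 32.70 g (target 32.70 g)
Consistency of the glass mass: total batch − LOI = 249.9 g (oxide target masses add up to 250.0 g; the stated basis being 250.0 g — any gap is answer rounding).
Batch grand total — Σ batch = 284.6 g; the LOI term Σ batch·LOI equals 34.66 g; yield, glass over the total, = 87.82%.

Batch per 250.0 g fused product:
  TiO2: 9.736 g
  ATH: 5.397 g
  Aragonite: 49.53 g
  Mg3Si4O10(OH)2: 211.0 g
  Calcined dolomite: 8.926 g
Total batch = 284.6 g; LOI loss = 34.66 g; yield = 87.82%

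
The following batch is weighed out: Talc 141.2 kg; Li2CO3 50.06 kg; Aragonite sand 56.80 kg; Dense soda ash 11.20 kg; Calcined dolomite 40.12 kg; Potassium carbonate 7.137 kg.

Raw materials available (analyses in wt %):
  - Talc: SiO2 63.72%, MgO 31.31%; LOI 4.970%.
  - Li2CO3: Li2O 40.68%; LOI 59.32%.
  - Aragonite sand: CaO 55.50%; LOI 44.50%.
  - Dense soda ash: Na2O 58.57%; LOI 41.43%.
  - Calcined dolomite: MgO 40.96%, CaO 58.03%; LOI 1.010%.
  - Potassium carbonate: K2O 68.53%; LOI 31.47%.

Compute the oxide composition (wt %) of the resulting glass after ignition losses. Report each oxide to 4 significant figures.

Every computation carries exact precision in all steps. In-progress results are shown with 4-significant-digit rounding in the working — every reported number sees exactly one rounding — all derived quantities (ignition loss, the totals, the yield, the six compositions, net glass mass) are recomputed at exact precision from the batch weights per 237.2 kg of glass as written in question or answer.
What the batch supplies per oxide:
  Na2O: 11.20·0.5857 = 6.560 kg
  K2O: 7.137·0.6853 = 4.891 kg
  SiO2: 141.2·0.6372 = 89.97 kg
  Li2O: 50.06·0.4068 = 20.36 kg
  MgO: 141.2·0.3131 + 40.12·0.4096 = 60.64 kg
  CaO: 56.80·0.5550 + 40.12·0.5803 = 54.81 kg
LOI: 141.2·0.04970 + 50.06·0.5932 + 56.80·0.4450 + 11.20·0.4143 + 40.12·0.01010 + 7.137·0.3147 = 69.28 kg
Resulting glass, batch − LOI: 306.5 − 69.28 = 237.2 kg (equal to the oxide-mass sum)
each oxide over glass, ×100, is wt %

Glass mass = 237.2 kg (batch 306.5 − LOI 69.28).
Composition: Na2O 2.765%, K2O 2.062%, SiO2 37.93%, Li2O 8.584%, MgO 25.56%, CaO 23.10%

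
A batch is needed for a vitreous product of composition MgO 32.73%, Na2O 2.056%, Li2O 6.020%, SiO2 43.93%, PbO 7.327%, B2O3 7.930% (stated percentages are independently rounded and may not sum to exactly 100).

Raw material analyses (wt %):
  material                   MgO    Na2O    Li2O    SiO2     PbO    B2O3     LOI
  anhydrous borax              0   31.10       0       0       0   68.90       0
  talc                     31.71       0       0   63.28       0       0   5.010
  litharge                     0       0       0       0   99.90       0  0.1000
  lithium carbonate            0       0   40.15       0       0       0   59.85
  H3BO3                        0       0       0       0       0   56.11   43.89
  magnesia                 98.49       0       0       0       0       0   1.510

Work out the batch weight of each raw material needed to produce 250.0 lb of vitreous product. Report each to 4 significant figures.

All arithmetic maintains full precision end to end — working values are displayed, with 4-significant-figure rounding, on the page; exactly one rounding goes into each reported value; all derived quantities (yield, ignition loss, the totals, the six compositions, net glass mass) are carried starting from the weights at 250.0 lb of glass at exact precision as written in the problem or answer text.
Per-oxide target masses for 250.0 lb vitreous product:
  MgO: 32.73% × 250.0 = 81.82 lb
  Na2O: 2.056% × 250.0 = 5.140 lb
  Li2O: 6.020% × 250.0 = 15.05 lb
  SiO2: 43.93% × 250.0 = 109.8 lb
  PbO: 7.327% × 250.0 = 18.32 lb
  B2O3: 7.930% × 250.0 = 19.82 lb
Sums-versus-targets review applying the batch weights above, per the basis as stated (each sum matches its target mass exact up to rounding of places):
  MgO: 173.6·0.3171 + 27.20·0.9849 = 81.84 lb (target 81.82 lb)
  Na2O: 16.53·0.3110 = 5.141 lb (target 5.140 lb)
  Li2O: 37.48·0.4015 = 15.05 lb (target 15.05 lb)
  SiO2: 173.6·0.6328 = 109.9 lb (target 109.8 lb)
  PbO: 18.34·0.9990 = 18.32 lb (target 18.32 lb)
  B2O3: 16.53·0.6890 + 15.04·0.5611 = 19.83 lb (target 19.82 lb)
The glass-mass cross-check: Σ batch − LOI loss = 250.0 lb (per-oxide target masses sum to 250.0 lb; stated basis 250.0 lb — gaps are rounding artifacts).
Summing the batch: Σ batch = 288.2 lb; ignition loss, Σ(batch × LOI) = 38.16 lb; yield, glass over the total, = 86.76%.

Batch per 250.0 lb vitreous product:
  anhydrous borax: 16.53 lb
  talc: 173.6 lb
  litharge: 18.34 lb
  lithium carbonate: 37.48 lb
  H3BO3: 15.04 lb
  magnesia: 27.20 lb
Total batch = 288.2 lb; LOI loss = 38.16 lb; yield = 86.76%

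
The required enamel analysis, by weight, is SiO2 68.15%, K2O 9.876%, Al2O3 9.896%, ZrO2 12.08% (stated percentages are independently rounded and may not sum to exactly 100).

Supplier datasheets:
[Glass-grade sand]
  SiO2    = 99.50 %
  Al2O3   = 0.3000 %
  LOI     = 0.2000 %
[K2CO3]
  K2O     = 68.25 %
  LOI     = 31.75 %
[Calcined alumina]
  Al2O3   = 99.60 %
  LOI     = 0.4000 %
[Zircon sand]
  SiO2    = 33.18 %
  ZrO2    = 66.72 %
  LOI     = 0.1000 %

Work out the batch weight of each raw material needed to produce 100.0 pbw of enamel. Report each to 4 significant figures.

Batch per 100.0 pbw enamel:
  Glass-grade sand: 62.45 pbw
  K2CO3: 14.47 pbw
  Calcined alumina: 9.748 pbw
  Zircon sand: 18.11 pbw
Total batch = 104.8 pbw; LOI loss = 4.776 pbw; yield = 95.44%

Full precision is carried in all steps. Working values are printed (rounded to 4 significant figures) in the printout; exactly one rounding is applied to every reported result. All derived quantities are computed from the batch weights at 100.0 pbw of glass at full precision (totals, four oxide percentages, the yield, net glass mass, ignition loss), exactly as printed in question or answer.
Oxide mass targets, per 100.0 pbw enamel:
  SiO2: 68.15% × 100.0 = 68.15 pbw
  K2O: 9.876% × 100.0 = 9.876 pbw
  Al2O3: 9.896% × 100.0 = 9.896 pbw
  ZrO2: 12.08% × 100.0 = 12.08 pbw
A balance pass over the oxides, from the weights as reported, per the basis as stated (every target is met by its sum given rounding of the digits):
  SiO2: 62.45·0.9950 + 18.11·0.3318 = 68.15 pbw (target 68.15 pbw)
  K2O: 14.47·0.6825 = 9.876 pbw (target 9.876 pbw)
  Al2O3: 62.45·0.003000 + 9.748·0.9960 = 9.896 pbw (target 9.896 pbw)
  ZrO2: 18.11·0.6672 = 12.08 pbw (target 12.08 pbw)
Glass-mass closure: total charge less LOI = 100.0 pbw (targets for the oxides total 100.0 pbw; with the basis standing at 100.0 pbw — a pure rounding effect).
Summing the batch: Σ batch = 104.8 pbw; LOI loss = Σ batch·LOI = 4.776 pbw; yield, glass over the total, = 95.44%.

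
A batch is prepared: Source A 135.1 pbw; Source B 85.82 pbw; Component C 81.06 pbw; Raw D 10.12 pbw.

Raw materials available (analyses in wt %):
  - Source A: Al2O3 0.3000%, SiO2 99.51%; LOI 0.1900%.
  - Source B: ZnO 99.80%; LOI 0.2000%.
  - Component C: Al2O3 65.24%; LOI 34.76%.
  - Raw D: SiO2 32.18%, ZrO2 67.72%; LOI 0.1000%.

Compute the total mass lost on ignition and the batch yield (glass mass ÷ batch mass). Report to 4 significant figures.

Values along the way are shown with 4-significant-figure rounding at each printed step — exact precision is held in every operation. Exactly one rounding lands on each reported result; derived quantities, which include totals, four oxide percentages, net glass mass, yield, ignition loss, are computed in full float precision, as they appear in either problem or answer, starting from the weights per 283.5 pbw of glass.
Per-material ignition loss:
  Source A: 135.1 × 0.001900 = 0.2567 pbw
  Source B: 85.82 × 0.002000 = 0.1716 pbw
  Component C: 81.06 × 0.3476 = 28.18 pbw
  Raw D: 10.12 × 0.001000 = 0.01012 pbw
Total LOI = 28.61 pbw
Glass = batch − LOI = 312.1 − 28.61 = 283.5 pbw

LOI loss = 28.61 pbw; glass = 283.5 pbw; yield = 90.83%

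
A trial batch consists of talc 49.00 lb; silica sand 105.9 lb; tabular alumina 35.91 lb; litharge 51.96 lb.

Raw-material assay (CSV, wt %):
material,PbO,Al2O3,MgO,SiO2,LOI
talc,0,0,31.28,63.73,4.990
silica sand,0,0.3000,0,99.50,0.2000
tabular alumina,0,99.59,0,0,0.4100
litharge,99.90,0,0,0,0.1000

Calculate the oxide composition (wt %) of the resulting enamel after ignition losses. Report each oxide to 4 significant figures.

The whole derivation maintains full precision throughout; working values are rounded to 4 significant figures as shown; exactly one rounding is applied to each reported figure. The derived quantities (four oxide percentages, totals, LOI, glass mass, yield) are recomputed from the weighed amounts per 239.9 lb of glass at full precision as quoted within either problem or answer.
Delivered oxide masses:
  PbO: 51.96·0.9990 = 51.91 lb
  Al2O3: 105.9·0.003000 + 35.91·0.9959 = 36.08 lb
  MgO: 49.00·0.3128 = 15.33 lb
  SiO2: 49.00·0.6373 + 105.9·0.9950 = 136.6 lb
LOI: 49.00·0.04990 + 105.9·0.002000 + 35.91·0.004100 + 51.96·0.001000 = 2.856 lb
Net of LOI, the glass mass = 242.8 − 2.856 = 239.9 lb (equal to the oxide-mass sum)
each oxide over glass, ×100, is wt %

Glass mass = 239.9 lb (batch 242.8 − LOI 2.856).
Composition: PbO 21.64%, Al2O3 15.04%, MgO 6.389%, SiO2 56.94%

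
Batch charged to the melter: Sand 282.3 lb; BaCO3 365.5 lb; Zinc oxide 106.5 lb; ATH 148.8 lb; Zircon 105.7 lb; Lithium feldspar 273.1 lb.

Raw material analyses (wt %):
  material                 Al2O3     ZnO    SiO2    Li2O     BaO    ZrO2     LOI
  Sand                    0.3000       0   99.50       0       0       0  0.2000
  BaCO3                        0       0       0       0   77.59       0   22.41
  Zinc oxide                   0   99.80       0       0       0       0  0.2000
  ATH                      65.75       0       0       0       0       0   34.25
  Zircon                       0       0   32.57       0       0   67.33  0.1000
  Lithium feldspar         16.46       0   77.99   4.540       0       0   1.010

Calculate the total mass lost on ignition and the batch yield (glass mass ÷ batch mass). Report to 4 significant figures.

Working values are displayed (rounded to four significant figures) as written. Full precision is kept through every step; each reported result is rounded a single time — derived quantities (ignition loss, totals, the six compositions, the yield, net glass mass) are re-derived using the weight values for 1145 lb of glass in full precision, as quoted within question or answer.
LOI of each material in turn:
  Sand: 282.3 × 0.002000 = 0.5646 lb
  BaCO3: 365.5 × 0.2241 = 81.91 lb
  Zinc oxide: 106.5 × 0.002000 = 0.2130 lb
  ATH: 148.8 × 0.3425 = 50.96 lb
  Zircon: 105.7 × 0.001000 = 0.1057 lb
  Lithium feldspar: 273.1 × 0.01010 = 2.758 lb
Total LOI = 136.5 lb
Glass = batch − LOI = 1282 − 136.5 = 1145 lb

LOI loss = 136.5 lb; glass = 1145 lb; yield = 89.35%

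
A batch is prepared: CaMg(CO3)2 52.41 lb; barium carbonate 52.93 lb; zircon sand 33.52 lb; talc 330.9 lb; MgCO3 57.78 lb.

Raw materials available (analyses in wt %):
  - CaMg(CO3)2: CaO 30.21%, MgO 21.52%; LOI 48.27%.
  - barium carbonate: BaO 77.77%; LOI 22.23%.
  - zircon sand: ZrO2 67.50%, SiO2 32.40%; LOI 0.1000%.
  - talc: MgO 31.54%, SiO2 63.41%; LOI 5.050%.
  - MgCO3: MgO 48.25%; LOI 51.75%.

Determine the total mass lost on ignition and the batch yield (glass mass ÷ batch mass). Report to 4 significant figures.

Intermediates are displayed (rounded to 4 significant figures) between the steps; all internal work holds full precision from start to finish. Every reported figure undergoes a single rounding; derived quantities are rebuilt in full precision (the yield, LOI, net glass mass, the totals, the five compositions) from the batch weights for 443.8 lb of glass, as given in either problem or answer.
Loss on ignition, line by line:
  CaMg(CO3)2: 52.41 × 0.4827 = 25.30 lb
  barium carbonate: 52.93 × 0.2223 = 11.77 lb
  zircon sand: 33.52 × 0.001000 = 0.03352 lb
  talc: 330.9 × 0.05050 = 16.71 lb
  MgCO3: 57.78 × 0.5175 = 29.90 lb
Total LOI = 83.71 lb
Glass = batch − LOI = 527.5 − 83.71 = 443.8 lb

LOI loss = 83.71 lb; glass = 443.8 lb; yield = 84.13%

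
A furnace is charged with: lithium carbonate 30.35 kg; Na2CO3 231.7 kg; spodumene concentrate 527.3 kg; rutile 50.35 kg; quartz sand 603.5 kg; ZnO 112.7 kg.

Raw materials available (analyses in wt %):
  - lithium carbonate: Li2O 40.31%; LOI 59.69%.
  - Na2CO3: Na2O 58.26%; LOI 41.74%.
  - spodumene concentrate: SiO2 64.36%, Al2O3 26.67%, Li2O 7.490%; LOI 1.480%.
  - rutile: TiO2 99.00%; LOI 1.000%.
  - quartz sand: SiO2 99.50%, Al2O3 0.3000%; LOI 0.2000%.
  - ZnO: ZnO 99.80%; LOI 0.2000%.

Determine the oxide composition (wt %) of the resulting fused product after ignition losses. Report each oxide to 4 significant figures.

The working math holds full precision at each step. The intermediate values are displayed, with 4-significant-figure rounding, in the printout. Each reported result includes exactly one rounding. The derived quantities (the yield, the totals, ignition loss, glass mass, six oxide percentages) are rebuilt at full float precision using the weight values on 1431 kg of glass as given in the problem or the answer.
Delivered oxide masses:
  ZnO: 112.7·0.9980 = 112.5 kg
  TiO2: 50.35·0.9900 = 49.85 kg
  Na2O: 231.7·0.5826 = 135.0 kg
  SiO2: 527.3·0.6436 + 603.5·0.9950 = 939.9 kg
  Al2O3: 527.3·0.2667 + 603.5·0.003000 = 142.4 kg
  Li2O: 30.35·0.4031 + 527.3·0.07490 = 51.73 kg
LOI: 30.35·0.5969 + 231.7·0.4174 + 527.3·0.01480 + 50.35·0.01000 + 603.5·0.002000 + 112.7·0.002000 = 124.6 kg
Net of LOI, the glass mass = 1556 − 124.6 = 1431 kg (= the summed oxide contributions)
each oxide over glass, ×100, is wt %

Glass mass = 1431 kg (batch 1556 − LOI 124.6).
Composition: ZnO 7.858%, TiO2 3.483%, Na2O 9.431%, SiO2 65.66%, Al2O3 9.952%, Li2O 3.614%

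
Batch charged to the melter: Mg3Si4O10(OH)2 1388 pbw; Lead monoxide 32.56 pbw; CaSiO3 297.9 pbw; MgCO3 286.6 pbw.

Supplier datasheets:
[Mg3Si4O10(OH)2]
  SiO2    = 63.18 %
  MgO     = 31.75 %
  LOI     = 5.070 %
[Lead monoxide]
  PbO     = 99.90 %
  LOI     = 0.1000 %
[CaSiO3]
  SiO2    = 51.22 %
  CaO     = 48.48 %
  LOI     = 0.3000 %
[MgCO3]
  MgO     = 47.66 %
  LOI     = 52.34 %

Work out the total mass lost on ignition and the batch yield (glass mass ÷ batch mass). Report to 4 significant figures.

Each numeric step runs at full precision from first step to last. The intermediate values appear rounded off to 4 significant figures in the printout. Exactly one rounding lands on every reported figure — the derived quantities, which include ignition loss, glass mass, four oxide percentages, the totals, the yield, are re-derived at exact precision, exactly as shown in problem or answer, starting from the weights per 1784 pbw of glass.
Material-by-material LOI:
  Mg3Si4O10(OH)2: 1388 × 0.05070 = 70.37 pbw
  Lead monoxide: 32.56 × 0.001000 = 0.03256 pbw
  CaSiO3: 297.9 × 0.003000 = 0.8937 pbw
  MgCO3: 286.6 × 0.5234 = 150.0 pbw
Total LOI = 221.3 pbw
Glass = batch − LOI = 2005 − 221.3 = 1784 pbw

LOI loss = 221.3 pbw; glass = 1784 pbw; yield = 88.96%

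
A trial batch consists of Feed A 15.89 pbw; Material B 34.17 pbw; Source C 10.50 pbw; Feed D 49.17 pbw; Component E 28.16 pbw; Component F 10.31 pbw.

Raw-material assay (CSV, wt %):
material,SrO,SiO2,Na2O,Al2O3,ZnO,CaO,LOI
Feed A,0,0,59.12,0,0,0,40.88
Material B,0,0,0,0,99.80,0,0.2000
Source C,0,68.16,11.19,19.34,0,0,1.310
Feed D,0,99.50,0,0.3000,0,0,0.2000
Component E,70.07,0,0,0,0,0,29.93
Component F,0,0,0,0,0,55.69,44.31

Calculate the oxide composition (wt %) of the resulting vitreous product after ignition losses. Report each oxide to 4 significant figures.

Glass mass = 128.4 pbw (batch 148.2 − LOI 19.80).
Composition: SrO 15.37%, SiO2 43.68%, Na2O 8.231%, Al2O3 1.696%, ZnO 26.56%, CaO 4.472%

Values along the way are displayed, rounded to 4 significant figures, when written out. The working math carries full float precision through the solve — every reported figure is rounded a single time; the derived quantities, which include the six compositions, net glass mass, LOI, yield, totals, are rebuilt at full precision, exactly as printed in either problem or answer, starting from the weights on 128.4 pbw of glass.
What the batch supplies per oxide:
  SrO: 28.16·0.7007 = 19.73 pbw
  SiO2: 10.50·0.6816 + 49.17·0.9950 = 56.08 pbw
  Na2O: 15.89·0.5912 + 10.50·0.1119 = 10.57 pbw
  Al2O3: 10.50·0.1934 + 49.17·0.003000 = 2.178 pbw
  ZnO: 34.17·0.9980 = 34.10 pbw
  CaO: 10.31·0.5569 = 5.742 pbw
LOI: 15.89·0.4088 + 34.17·0.002000 + 10.50·0.01310 + 49.17·0.002000 + 28.16·0.2993 + 10.31·0.4431 = 19.80 pbw
Glass = total batch minus LOI = 148.2 − 19.80 = 128.4 pbw (consistent with Σ oxide mass)
oxide / glass × 100 gives the wt %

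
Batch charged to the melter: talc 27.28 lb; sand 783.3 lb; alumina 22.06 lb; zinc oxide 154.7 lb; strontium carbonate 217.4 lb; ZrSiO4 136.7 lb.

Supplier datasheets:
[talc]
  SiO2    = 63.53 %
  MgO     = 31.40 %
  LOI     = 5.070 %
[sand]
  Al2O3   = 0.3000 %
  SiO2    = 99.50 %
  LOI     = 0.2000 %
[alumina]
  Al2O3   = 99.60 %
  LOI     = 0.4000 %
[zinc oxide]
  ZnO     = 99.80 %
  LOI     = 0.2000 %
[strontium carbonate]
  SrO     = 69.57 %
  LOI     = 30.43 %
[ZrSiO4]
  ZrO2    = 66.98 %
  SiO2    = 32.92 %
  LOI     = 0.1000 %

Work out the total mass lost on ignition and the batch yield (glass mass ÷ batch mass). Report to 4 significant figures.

Every computation holds full float precision in every operation; mid-chain values appear, rounded to 4 significant figures, across the worked steps. Exactly one rounding is applied to every reported number; the derived quantities, which include yield, net glass mass, LOI, the totals, six oxide percentages, are recomputed in exact precision, as set out in the problem or answer text, from the batch weights for 1272 lb of glass.
Each material's LOI contribution:
  talc: 27.28 × 0.05070 = 1.383 lb
  sand: 783.3 × 0.002000 = 1.567 lb
  alumina: 22.06 × 0.004000 = 0.08824 lb
  zinc oxide: 154.7 × 0.002000 = 0.3094 lb
  strontium carbonate: 217.4 × 0.3043 = 66.15 lb
  ZrSiO4: 136.7 × 0.001000 = 0.1367 lb
Total LOI = 69.64 lb
Glass = batch − LOI = 1341 − 69.64 = 1272 lb

LOI loss = 69.64 lb; glass = 1272 lb; yield = 94.81%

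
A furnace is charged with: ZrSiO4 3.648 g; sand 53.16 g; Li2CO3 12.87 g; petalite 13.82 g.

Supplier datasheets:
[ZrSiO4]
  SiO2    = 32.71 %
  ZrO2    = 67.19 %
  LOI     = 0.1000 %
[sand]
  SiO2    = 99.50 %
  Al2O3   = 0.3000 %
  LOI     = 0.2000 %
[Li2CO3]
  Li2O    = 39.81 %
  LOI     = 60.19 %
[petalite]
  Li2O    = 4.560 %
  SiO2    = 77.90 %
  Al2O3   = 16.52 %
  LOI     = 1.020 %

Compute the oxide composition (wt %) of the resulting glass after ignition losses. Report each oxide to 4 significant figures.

All arithmetic carries full precision in every operation — in-progress results are displayed rounded to 4 significant figures within the worked lines — each reported result undergoes a single rounding. All derived quantities (the totals, ignition loss, the four compositions, net glass mass, the yield) are carried using the weight values per 75.50 g of glass in full precision, precisely as stated by the question or the answer.
Oxide masses out of the charge:
  Li2O: 12.87·0.3981 + 13.82·0.04560 = 5.754 g
  SiO2: 3.648·0.3271 + 53.16·0.9950 + 13.82·0.7790 = 64.85 g
  ZrO2: 3.648·0.6719 = 2.451 g
  Al2O3: 53.16·0.003000 + 13.82·0.1652 = 2.443 g
LOI: 3.648·0.001000 + 53.16·0.002000 + 12.87·0.6019 + 13.82·0.01020 = 7.997 g
Net of LOI, the glass mass = 83.50 − 7.997 = 75.50 g (matching Σ of the oxides)
each wt % is 100 × oxide ÷ glass

Glass mass = 75.50 g (batch 83.50 − LOI 7.997).
Composition: Li2O 7.621%, SiO2 85.90%, ZrO2 3.246%, Al2O3 3.235%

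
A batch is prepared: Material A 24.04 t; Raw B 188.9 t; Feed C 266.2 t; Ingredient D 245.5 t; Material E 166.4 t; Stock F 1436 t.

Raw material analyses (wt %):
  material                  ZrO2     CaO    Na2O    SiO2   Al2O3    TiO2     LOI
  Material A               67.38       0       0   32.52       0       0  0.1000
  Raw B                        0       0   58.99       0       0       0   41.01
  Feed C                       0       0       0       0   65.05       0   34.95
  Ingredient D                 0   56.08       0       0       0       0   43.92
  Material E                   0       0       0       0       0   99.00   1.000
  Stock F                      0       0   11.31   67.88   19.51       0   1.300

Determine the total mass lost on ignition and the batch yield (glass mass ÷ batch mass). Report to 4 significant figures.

The whole derivation maintains full float precision in every operation. Intermediates are shown rounded to 4 significant digits as written. Exactly one rounding goes into each reported number — the derived quantities are recomputed at full precision (LOI, totals, the six compositions, yield, glass mass) using the weight values at 2028 t of glass, precisely as stated by problem or answer.
LOI of each material in turn:
  Material A: 24.04 × 0.001000 = 0.02404 t
  Raw B: 188.9 × 0.4101 = 77.47 t
  Feed C: 266.2 × 0.3495 = 93.04 t
  Ingredient D: 245.5 × 0.4392 = 107.8 t
  Material E: 166.4 × 0.01000 = 1.664 t
  Stock F: 1436 × 0.01300 = 18.67 t
Total LOI = 298.7 t
Glass = batch − LOI = 2327 − 298.7 = 2028 t

LOI loss = 298.7 t; glass = 2028 t; yield = 87.16%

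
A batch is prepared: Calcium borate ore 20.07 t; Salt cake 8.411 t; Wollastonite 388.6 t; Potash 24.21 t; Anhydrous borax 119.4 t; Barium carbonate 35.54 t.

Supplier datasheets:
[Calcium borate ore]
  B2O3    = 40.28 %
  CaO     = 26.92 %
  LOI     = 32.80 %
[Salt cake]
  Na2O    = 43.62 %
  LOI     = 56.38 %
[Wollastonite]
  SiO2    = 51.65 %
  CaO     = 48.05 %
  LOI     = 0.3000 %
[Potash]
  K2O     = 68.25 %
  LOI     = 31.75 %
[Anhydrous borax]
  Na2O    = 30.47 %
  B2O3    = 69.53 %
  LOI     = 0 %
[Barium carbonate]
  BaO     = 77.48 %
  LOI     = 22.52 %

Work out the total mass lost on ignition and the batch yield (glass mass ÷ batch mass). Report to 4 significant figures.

LOI loss = 28.18 t; glass = 568.0 t; yield = 95.27%

Values along the way are shown rounded to 4 significant digits across the worked steps; every computation maintains exact precision all the way through; a single rounding produces each reported value. Derived quantities, including the yield, net glass mass, totals, the six compositions, ignition loss, are recomputed starting from the weights at 568.0 t of glass in full precision, as they appear in the question or the answer.
LOI of each material in turn:
  Calcium borate ore: 20.07 × 0.3280 = 6.583 t
  Salt cake: 8.411 × 0.5638 = 4.742 t
  Wollastonite: 388.6 × 0.003000 = 1.166 t
  Potash: 24.21 × 0.3175 = 7.687 t
  Anhydrous borax: 119.4 × 0 = 0 t
  Barium carbonate: 35.54 × 0.2252 = 8.004 t
Total LOI = 28.18 t
Glass = batch − LOI = 596.2 − 28.18 = 568.0 t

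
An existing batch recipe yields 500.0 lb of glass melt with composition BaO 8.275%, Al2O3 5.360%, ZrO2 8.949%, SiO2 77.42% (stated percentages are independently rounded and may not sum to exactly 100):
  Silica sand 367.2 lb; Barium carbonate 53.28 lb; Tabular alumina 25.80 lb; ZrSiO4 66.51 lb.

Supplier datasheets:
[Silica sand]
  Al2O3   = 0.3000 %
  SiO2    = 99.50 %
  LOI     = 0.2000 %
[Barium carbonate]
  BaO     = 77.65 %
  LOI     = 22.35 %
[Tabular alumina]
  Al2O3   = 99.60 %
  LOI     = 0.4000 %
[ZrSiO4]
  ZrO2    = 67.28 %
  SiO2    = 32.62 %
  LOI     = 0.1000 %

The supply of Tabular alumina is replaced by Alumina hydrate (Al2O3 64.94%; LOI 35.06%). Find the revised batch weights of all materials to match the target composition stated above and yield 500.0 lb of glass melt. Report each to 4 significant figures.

Revised batch per 500.0 lb glass melt:
  Silica sand: 367.2 lb
  Barium carbonate: 53.28 lb
  Alumina hydrate: 39.57 lb
  ZrSiO4: 66.51 lb
Total batch = 526.6 lb; LOI loss = 26.58 lb

All arithmetic keeps full precision from first step to last — in-progress results appear, rounded to four significant digits, at each printed step — every reported number undergoes a single rounding — derived quantities (net glass mass, four oxide percentages, the yield, ignition loss, the totals) are carried from the batch weights at 500.0 lb of glass in full float precision, as given in either problem or answer.
The oxide mass targets at 500.0 lb glass melt:
  BaO: 8.275% × 500.0 = 41.38 lb
  Al2O3: 5.360% × 500.0 = 26.80 lb
  ZrO2: 8.949% × 500.0 = 44.74 lb
  SiO2: 77.42% × 500.0 = 387.1 lb
Oxide-by-oxide audit per the reported batch figures, per the basis as stated (summed amounts equal target values net of answer rounding effects):
  BaO: 53.28·0.7765 = 41.37 lb (target 41.38 lb)
  Al2O3: 367.2·0.003000 + 39.57·0.6494 = 26.80 lb (target 26.80 lb)
  ZrO2: 66.51·0.6728 = 44.75 lb (target 44.74 lb)
  SiO2: 367.2·0.9950 + 66.51·0.3262 = 387.1 lb (target 387.1 lb)
Mass balance on the glass: Σ batch − LOI loss = 500.0 lb (the Σ of target masses is 500.0 lb; versus the stated basis of 500.0 lb — differing by rounding only).
Total batch = Σ batch = 526.6 lb; loss to ignition Σ batch·LOI = 26.58 lb; as yield: glass ÷ batch → 94.95%.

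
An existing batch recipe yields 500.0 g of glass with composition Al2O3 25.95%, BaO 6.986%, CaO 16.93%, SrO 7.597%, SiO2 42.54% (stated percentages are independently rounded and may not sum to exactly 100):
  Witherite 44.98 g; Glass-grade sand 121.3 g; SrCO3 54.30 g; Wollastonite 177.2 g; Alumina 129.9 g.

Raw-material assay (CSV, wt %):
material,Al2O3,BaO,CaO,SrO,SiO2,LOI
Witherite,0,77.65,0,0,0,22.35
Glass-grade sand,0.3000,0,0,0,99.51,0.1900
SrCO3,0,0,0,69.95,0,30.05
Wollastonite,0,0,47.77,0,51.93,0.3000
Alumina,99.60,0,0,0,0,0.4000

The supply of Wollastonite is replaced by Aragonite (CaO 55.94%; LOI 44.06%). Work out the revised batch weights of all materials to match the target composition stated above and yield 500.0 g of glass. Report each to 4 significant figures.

Revised batch per 500.0 g glass:
  Witherite: 44.98 g
  Glass-grade sand: 213.7 g
  SrCO3: 54.30 g
  Aragonite: 151.3 g
  Alumina: 129.6 g
Total batch = 593.9 g; LOI loss = 93.96 g

Mid-chain values are shown (rounded to four significant figures) at each printed step. All internal work runs at full precision through every step. Each reported value carries a single rounding; the derived quantities are re-derived starting from the weights on 500.0 g of glass in full precision (LOI, totals, net glass mass, yield, the five compositions), as they appear in the problem or the answer.
Target masses of each oxide per 500.0 g glass:
  Al2O3: 25.95% × 500.0 = 129.8 g
  BaO: 6.986% × 500.0 = 34.93 g
  CaO: 16.93% × 500.0 = 84.65 g
  SrO: 7.597% × 500.0 = 37.98 g
  SiO2: 42.54% × 500.0 = 212.7 g
Balance tally, oxide-wise, given the weights on record, for the quoted basis mass (each sum matches its target mass within answer rounding):
  Al2O3: 213.7·0.003000 + 129.6·0.9960 = 129.7 g (target 129.8 g)
  BaO: 44.98·0.7765 = 34.93 g (target 34.93 g)
  CaO: 151.3·0.5594 = 84.64 g (target 84.65 g)
  SrO: 54.30·0.6995 = 37.98 g (target 37.98 g)
  SiO2: 213.7·0.9951 = 212.7 g (target 212.7 g)
Glass-mass sanity pass: batch Σ − ignition loss = 499.9 g (the targets, summed, come to 500.0 g; with the basis standing at 500.0 g — any gap is answer rounding).
Whole-batch sum: Σ batch = 593.9 g; LOI removed, Σ of batch·LOI: 93.96 g; yield = glass ÷ total batch = 84.18%.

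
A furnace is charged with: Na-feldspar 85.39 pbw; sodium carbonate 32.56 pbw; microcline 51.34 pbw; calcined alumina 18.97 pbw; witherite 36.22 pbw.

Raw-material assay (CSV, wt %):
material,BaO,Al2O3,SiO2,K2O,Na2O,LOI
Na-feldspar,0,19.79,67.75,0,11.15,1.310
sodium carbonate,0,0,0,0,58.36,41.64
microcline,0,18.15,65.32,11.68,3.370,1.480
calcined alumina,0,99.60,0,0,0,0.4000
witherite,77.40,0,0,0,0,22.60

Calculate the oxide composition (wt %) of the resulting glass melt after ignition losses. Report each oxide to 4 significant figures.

Glass mass = 200.8 pbw (batch 224.5 − LOI 23.70).
Composition: BaO 13.96%, Al2O3 22.47%, SiO2 45.52%, K2O 2.987%, Na2O 15.07%

Every computation runs at full float precision at all times — in-progress results appear, rounded to four significant digits, in the printout. Exactly one rounding is applied to every reported value. The derived quantities (yield, LOI, the five compositions, glass mass, the totals) are rebuilt using the weight values on 200.8 pbw of glass in full float precision, as quoted within problem or answer.
Per-oxide mass from batch:
  BaO: 36.22·0.7740 = 28.03 pbw
  Al2O3: 85.39·0.1979 + 51.34·0.1815 + 18.97·0.9960 = 45.11 pbw
  SiO2: 85.39·0.6775 + 51.34·0.6532 = 91.39 pbw
  K2O: 51.34·0.1168 = 5.997 pbw
  Na2O: 85.39·0.1115 + 32.56·0.5836 + 51.34·0.03370 = 30.25 pbw
LOI: 85.39·0.01310 + 32.56·0.4164 + 51.34·0.01480 + 18.97·0.004000 + 36.22·0.2260 = 23.70 pbw
Resulting glass, batch − LOI: 224.5 − 23.70 = 200.8 pbw (the oxide masses sum to this)
wt % = 100 × oxide mass / glass mass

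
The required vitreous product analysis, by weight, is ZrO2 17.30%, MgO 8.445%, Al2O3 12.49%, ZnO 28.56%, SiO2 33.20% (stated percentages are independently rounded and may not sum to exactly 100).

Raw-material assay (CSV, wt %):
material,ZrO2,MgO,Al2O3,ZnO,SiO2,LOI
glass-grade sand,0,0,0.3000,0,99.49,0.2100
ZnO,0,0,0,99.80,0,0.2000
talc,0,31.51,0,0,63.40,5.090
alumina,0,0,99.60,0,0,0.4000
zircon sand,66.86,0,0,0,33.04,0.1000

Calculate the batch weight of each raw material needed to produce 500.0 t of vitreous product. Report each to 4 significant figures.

Batch per 500.0 t vitreous product:
  glass-grade sand: 38.49 t
  ZnO: 143.1 t
  talc: 134.0 t
  alumina: 62.58 t
  zircon sand: 129.4 t
Total batch = 507.6 t; LOI loss = 7.567 t; yield = 98.51%

Mid-chain values are displayed rounded to four significant digits in the printout; full precision is held in all steps — every reported result carries a single rounding — derived quantities, including net glass mass, yield, the totals, LOI, the five compositions, are rebuilt starting from the weights per 500.0 t of glass in full precision, as quoted within problem or answer.
Oxide-by-oxide targets in 500.0 t vitreous product:
  ZrO2: 17.30% × 500.0 = 86.50 t
  MgO: 8.445% × 500.0 = 42.22 t
  Al2O3: 12.49% × 500.0 = 62.45 t
  ZnO: 28.56% × 500.0 = 142.8 t
  SiO2: 33.20% × 500.0 = 166.0 t
Per-oxide balance check from the weights as reported, versus the basis set out (every target is met by its sum up to rounding of the answer):
  ZrO2: 129.4·0.6686 = 86.52 t (target 86.50 t)
  MgO: 134.0·0.3151 = 42.22 t (target 42.22 t)
  Al2O3: 38.49·0.003000 + 62.58·0.9960 = 62.45 t (target 62.45 t)
  ZnO: 143.1·0.9980 = 142.8 t (target 142.8 t)
  SiO2: 38.49·0.9949 + 134.0·0.6340 + 129.4·0.3304 = 166.0 t (target 166.0 t)
Glass-mass bookkeeping: total charge less LOI = 500.0 t (summing oxide targets gives 500.0 t; basis as stated: 500.0 t — deltas are rounding alone).
Summing the batch: Σ batch = 507.6 t; LOI removed, Σ of batch·LOI: 7.567 t; as yield: glass ÷ batch → 98.51%.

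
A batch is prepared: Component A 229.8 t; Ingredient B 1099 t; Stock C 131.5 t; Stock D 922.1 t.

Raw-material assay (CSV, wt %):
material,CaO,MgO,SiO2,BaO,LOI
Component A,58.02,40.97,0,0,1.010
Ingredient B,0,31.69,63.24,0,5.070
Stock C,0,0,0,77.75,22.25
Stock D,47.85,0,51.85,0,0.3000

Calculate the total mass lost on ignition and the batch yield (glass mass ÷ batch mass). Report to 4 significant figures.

LOI loss = 90.07 t; glass = 2292 t; yield = 96.22%

Values along the way are printed rounded to four significant figures across the worked steps — every computation carries full precision at every stage — a single rounding completes each reported number — the derived quantities, which include totals, LOI, the yield, four oxide percentages, glass mass, are recomputed at full precision, as quoted within the problem or the answer, using the weight values on 2292 t of glass.
Each material's LOI contribution:
  Component A: 229.8 × 0.01010 = 2.321 t
  Ingredient B: 1099 × 0.05070 = 55.72 t
  Stock C: 131.5 × 0.2225 = 29.26 t
  Stock D: 922.1 × 0.003000 = 2.766 t
Total LOI = 90.07 t
Glass = batch − LOI = 2382 − 90.07 = 2292 t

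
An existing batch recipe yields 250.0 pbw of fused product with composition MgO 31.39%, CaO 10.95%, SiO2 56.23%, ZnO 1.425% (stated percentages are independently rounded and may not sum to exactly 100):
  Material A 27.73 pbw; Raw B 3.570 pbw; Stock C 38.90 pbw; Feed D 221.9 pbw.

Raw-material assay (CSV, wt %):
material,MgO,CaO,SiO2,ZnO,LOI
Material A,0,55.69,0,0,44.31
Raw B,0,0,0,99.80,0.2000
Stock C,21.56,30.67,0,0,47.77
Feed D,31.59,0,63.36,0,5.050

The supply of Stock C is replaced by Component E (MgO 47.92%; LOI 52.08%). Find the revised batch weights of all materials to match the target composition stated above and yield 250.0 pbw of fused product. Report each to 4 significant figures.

Revised batch per 250.0 pbw fused product:
  Material A: 49.16 pbw
  Raw B: 3.570 pbw
  Component E: 17.50 pbw
  Feed D: 221.9 pbw
Total batch = 292.1 pbw; LOI loss = 42.11 pbw

The intermediate values are shown rounded to four significant digits on the page; all internal work maintains full float precision from first step to last. Every reported value is rounded just once. All derived quantities are carried at exact precision (ignition loss, net glass mass, four oxide percentages, the yield, totals) from the weighed amounts at 250.0 pbw of glass, as written in the question or the answer.
Oxide-by-oxide targets in 250.0 pbw fused product:
  MgO: 31.39% × 250.0 = 78.47 pbw
  CaO: 10.95% × 250.0 = 27.38 pbw
  SiO2: 56.23% × 250.0 = 140.6 pbw
  ZnO: 1.425% × 250.0 = 3.562 pbw
Sums-versus-targets review given the weights on record, at the basis given (target by target, the sums agree within answer rounding):
  MgO: 17.50·0.4792 + 221.9·0.3159 = 78.48 pbw (target 78.47 pbw)
  CaO: 49.16·0.5569 = 27.38 pbw (target 27.38 pbw)
  SiO2: 221.9·0.6336 = 140.6 pbw (target 140.6 pbw)
  ZnO: 3.570·0.9980 = 3.563 pbw (target 3.562 pbw)
The glass-mass cross-check: Σ batch − LOI loss = 250.0 pbw (oxide target masses add up to 250.0 pbw; the stated basis being 250.0 pbw — rounding explains the deltas).
Whole-batch sum: Σ batch = 292.1 pbw; LOI loss = Σ batch·LOI = 42.11 pbw; as yield: glass ÷ batch → 85.59%.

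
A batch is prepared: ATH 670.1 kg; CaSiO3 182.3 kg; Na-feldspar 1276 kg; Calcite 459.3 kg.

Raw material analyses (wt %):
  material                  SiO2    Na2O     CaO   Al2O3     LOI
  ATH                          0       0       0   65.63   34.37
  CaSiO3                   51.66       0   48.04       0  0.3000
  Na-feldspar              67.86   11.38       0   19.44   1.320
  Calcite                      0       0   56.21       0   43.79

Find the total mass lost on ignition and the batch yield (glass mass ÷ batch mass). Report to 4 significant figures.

Exact precision is kept from first step to last; the intermediate values appear (rounded to 4 significant digits) at each printed step. Each reported number carries a single rounding. The derived quantities (LOI, totals, yield, four oxide percentages, net glass mass) are re-derived at full precision from the batch weights at 2139 kg of glass, exactly as shown in the problem or the answer.
LOI of each material in turn:
  ATH: 670.1 × 0.3437 = 230.3 kg
  CaSiO3: 182.3 × 0.003000 = 0.5469 kg
  Na-feldspar: 1276 × 0.01320 = 16.84 kg
  Calcite: 459.3 × 0.4379 = 201.1 kg
Total LOI = 448.8 kg
Glass = batch − LOI = 2588 − 448.8 = 2139 kg

LOI loss = 448.8 kg; glass = 2139 kg; yield = 82.66%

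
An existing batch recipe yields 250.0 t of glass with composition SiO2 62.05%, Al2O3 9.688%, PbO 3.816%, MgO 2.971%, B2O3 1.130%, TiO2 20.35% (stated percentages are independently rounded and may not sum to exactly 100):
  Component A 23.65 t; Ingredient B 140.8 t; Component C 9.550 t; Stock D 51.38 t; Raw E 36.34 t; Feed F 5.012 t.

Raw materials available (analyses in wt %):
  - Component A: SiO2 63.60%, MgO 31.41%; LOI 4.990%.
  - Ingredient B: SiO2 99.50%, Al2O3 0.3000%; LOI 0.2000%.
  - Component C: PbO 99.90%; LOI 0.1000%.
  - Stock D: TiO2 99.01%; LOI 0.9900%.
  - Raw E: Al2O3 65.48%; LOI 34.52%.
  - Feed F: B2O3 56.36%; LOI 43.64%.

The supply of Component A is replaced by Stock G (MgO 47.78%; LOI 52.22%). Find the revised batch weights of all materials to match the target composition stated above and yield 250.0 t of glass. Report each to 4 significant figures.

Revised batch per 250.0 t glass:
  Stock G: 15.55 t
  Ingredient B: 155.9 t
  Component C: 9.550 t
  Stock D: 51.38 t
  Raw E: 36.27 t
  Feed F: 5.012 t
Total batch = 273.7 t; LOI loss = 23.66 t

Working values are displayed (rounded to four significant digits) within the worked lines; full float precision is maintained from first step to last — every reported result takes exactly one rounding; the derived quantities (totals, ignition loss, glass mass, six oxide percentages, the yield) are carried from the weighed amounts on 250.0 t of glass at full precision as quoted within question or answer.
Target oxide masses per 250.0 t glass:
  SiO2: 62.05% × 250.0 = 155.1 t
  Al2O3: 9.688% × 250.0 = 24.22 t
  PbO: 3.816% × 250.0 = 9.540 t
  MgO: 2.971% × 250.0 = 7.428 t
  B2O3: 1.130% × 250.0 = 2.825 t
  TiO2: 20.35% × 250.0 = 50.88 t
Oxide-by-oxide audit with the batch weights as given, on the stated basis (every target is met by its sum up to rounding of the answer):
  SiO2: 155.9·0.9950 = 155.1 t (target 155.1 t)
  Al2O3: 155.9·0.003000 + 36.27·0.6548 = 24.22 t (target 24.22 t)
  PbO: 9.550·0.9990 = 9.540 t (target 9.540 t)
  MgO: 15.55·0.4778 = 7.430 t (target 7.428 t)
  B2O3: 5.012·0.5636 = 2.825 t (target 2.825 t)
  TiO2: 51.38·0.9901 = 50.87 t (target 50.88 t)
Glass-mass sanity pass: total batch − LOI = 250.0 t (per-oxide target masses sum to 250.0 t; with the basis standing at 250.0 t — a pure rounding effect).
Total batch = Σ batch = 273.7 t; LOI removed, Σ of batch·LOI: 23.66 t; glass ÷ batch gives a yield of 91.36%.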